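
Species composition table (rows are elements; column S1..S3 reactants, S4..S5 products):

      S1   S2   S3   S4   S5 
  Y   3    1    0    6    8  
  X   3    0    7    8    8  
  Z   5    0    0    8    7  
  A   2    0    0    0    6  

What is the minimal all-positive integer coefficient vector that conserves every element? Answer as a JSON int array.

Coefficients: [3, 5, 1, 1, 1]

Y: 3·3+5·1+1·0 = 14 | 1·6+1·8 = 14
X: 3·3+5·0+1·7 = 16 | 1·8+1·8 = 16
Z: 3·5+5·0+1·0 = 15 | 1·8+1·7 = 15
A: 3·2+5·0+1·0 = 6 | 1·0+1·6 = 6
gcd(3,5,1,1,1) = 1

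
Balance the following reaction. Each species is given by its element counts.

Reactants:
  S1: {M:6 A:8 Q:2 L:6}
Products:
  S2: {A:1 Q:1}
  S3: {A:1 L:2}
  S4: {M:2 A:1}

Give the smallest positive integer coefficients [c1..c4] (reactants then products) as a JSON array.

M: 1·6 = 6 | 2·0+3·0+3·2 = 6
A: 1·8 = 8 | 2·1+3·1+3·1 = 8
Q: 1·2 = 2 | 2·1+3·0+3·0 = 2
L: 1·6 = 6 | 2·0+3·2+3·0 = 6
gcd(1,2,3,3) = 1

Coefficients: [1, 2, 3, 3]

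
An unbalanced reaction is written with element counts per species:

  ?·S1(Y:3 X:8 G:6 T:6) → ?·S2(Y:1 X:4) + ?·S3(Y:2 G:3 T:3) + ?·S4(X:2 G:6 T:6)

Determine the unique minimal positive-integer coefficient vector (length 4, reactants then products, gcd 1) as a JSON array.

Y: 3·3 = 9 | 5·1+2·2+2·0 = 9
X: 3·8 = 24 | 5·4+2·0+2·2 = 24
G: 3·6 = 18 | 5·0+2·3+2·6 = 18
T: 3·6 = 18 | 5·0+2·3+2·6 = 18
gcd(3,5,2,2) = 1

Coefficients: [3, 5, 2, 2]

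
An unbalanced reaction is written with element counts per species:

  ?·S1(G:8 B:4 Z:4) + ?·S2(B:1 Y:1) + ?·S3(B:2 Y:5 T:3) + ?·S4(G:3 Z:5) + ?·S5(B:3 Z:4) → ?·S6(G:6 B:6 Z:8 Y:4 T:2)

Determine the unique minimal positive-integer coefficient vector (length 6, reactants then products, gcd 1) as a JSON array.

G: 3·8+4·0+4·0+4·3+4·0 = 36 | 6·6 = 36
B: 3·4+4·1+4·2+4·0+4·3 = 36 | 6·6 = 36
Z: 3·4+4·0+4·0+4·5+4·4 = 48 | 6·8 = 48
Y: 3·0+4·1+4·5+4·0+4·0 = 24 | 6·4 = 24
T: 3·0+4·0+4·3+4·0+4·0 = 12 | 6·2 = 12
gcd(3,4,4,4,4,6) = 1

Coefficients: [3, 4, 4, 4, 4, 6]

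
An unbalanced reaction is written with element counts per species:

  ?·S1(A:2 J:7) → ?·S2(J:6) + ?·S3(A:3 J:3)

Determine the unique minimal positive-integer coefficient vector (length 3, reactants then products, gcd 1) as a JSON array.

A: 6·2 = 12 | 5·0+4·3 = 12
J: 6·7 = 42 | 5·6+4·3 = 42
gcd(6,5,4) = 1

Coefficients: [6, 5, 4]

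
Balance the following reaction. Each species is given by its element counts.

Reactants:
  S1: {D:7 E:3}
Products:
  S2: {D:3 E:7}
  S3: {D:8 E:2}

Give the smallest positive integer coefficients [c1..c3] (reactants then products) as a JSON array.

Coefficients: [5, 1, 4]

D: 5·7 = 35 | 1·3+4·8 = 35
E: 5·3 = 15 | 1·7+4·2 = 15
gcd(5,1,4) = 1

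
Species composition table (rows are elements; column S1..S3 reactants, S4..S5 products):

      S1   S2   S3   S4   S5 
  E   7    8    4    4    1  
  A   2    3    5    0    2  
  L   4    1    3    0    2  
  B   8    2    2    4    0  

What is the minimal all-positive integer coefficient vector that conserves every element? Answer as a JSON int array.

Coefficients: [2, 1, 1, 5, 6]

E: 2·7+1·8+1·4 = 26 | 5·4+6·1 = 26
A: 2·2+1·3+1·5 = 12 | 5·0+6·2 = 12
L: 2·4+1·1+1·3 = 12 | 5·0+6·2 = 12
B: 2·8+1·2+1·2 = 20 | 5·4+6·0 = 20
gcd(2,1,1,5,6) = 1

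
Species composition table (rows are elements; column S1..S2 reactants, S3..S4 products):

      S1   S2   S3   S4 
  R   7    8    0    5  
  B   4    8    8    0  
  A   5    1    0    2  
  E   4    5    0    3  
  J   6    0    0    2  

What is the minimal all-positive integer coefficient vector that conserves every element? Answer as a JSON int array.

Coefficients: [2, 2, 3, 6]

R: 2·7+2·8 = 30 | 3·0+6·5 = 30
B: 2·4+2·8 = 24 | 3·8+6·0 = 24
A: 2·5+2·1 = 12 | 3·0+6·2 = 12
E: 2·4+2·5 = 18 | 3·0+6·3 = 18
J: 2·6+2·0 = 12 | 3·0+6·2 = 12
gcd(2,2,3,6) = 1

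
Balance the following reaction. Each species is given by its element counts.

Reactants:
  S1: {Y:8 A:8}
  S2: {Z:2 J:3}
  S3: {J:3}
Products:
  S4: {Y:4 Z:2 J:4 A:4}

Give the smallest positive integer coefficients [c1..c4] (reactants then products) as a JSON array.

Coefficients: [3, 6, 2, 6]

Y: 3·8+6·0+2·0 = 24 | 6·4 = 24
Z: 3·0+6·2+2·0 = 12 | 6·2 = 12
J: 3·0+6·3+2·3 = 24 | 6·4 = 24
A: 3·8+6·0+2·0 = 24 | 6·4 = 24
gcd(3,6,2,6) = 1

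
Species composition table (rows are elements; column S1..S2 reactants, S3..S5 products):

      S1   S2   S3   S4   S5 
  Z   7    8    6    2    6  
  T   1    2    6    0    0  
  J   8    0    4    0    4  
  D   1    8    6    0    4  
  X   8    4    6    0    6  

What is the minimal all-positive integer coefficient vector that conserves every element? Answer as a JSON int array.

Coefficients: [2, 2, 1, 3, 3]

Z: 2·7+2·8 = 30 | 1·6+3·2+3·6 = 30
T: 2·1+2·2 = 6 | 1·6+3·0+3·0 = 6
J: 2·8+2·0 = 16 | 1·4+3·0+3·4 = 16
D: 2·1+2·8 = 18 | 1·6+3·0+3·4 = 18
X: 2·8+2·4 = 24 | 1·6+3·0+3·6 = 24
gcd(2,2,1,3,3) = 1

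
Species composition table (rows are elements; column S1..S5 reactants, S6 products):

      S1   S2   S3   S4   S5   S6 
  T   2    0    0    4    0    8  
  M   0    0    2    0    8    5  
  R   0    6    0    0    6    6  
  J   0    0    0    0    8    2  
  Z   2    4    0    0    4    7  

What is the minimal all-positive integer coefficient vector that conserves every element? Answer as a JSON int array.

T: 6·2+3·0+6·0+5·4+1·0 = 32 | 4·8 = 32
M: 6·0+3·0+6·2+5·0+1·8 = 20 | 4·5 = 20
R: 6·0+3·6+6·0+5·0+1·6 = 24 | 4·6 = 24
J: 6·0+3·0+6·0+5·0+1·8 = 8 | 4·2 = 8
Z: 6·2+3·4+6·0+5·0+1·4 = 28 | 4·7 = 28
gcd(6,3,6,5,1,4) = 1

Coefficients: [6, 3, 6, 5, 1, 4]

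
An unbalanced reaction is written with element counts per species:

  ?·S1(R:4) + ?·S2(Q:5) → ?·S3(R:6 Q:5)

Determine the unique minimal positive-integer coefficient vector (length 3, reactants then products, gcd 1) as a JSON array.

Coefficients: [3, 2, 2]

R: 3·4+2·0 = 12 | 2·6 = 12
Q: 3·0+2·5 = 10 | 2·5 = 10
gcd(3,2,2) = 1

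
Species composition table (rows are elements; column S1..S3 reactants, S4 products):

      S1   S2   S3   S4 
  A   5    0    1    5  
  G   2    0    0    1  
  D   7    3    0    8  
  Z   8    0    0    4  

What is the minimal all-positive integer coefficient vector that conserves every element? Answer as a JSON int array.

A: 1·5+3·0+5·1 = 10 | 2·5 = 10
G: 1·2+3·0+5·0 = 2 | 2·1 = 2
D: 1·7+3·3+5·0 = 16 | 2·8 = 16
Z: 1·8+3·0+5·0 = 8 | 2·4 = 8
gcd(1,3,5,2) = 1

Coefficients: [1, 3, 5, 2]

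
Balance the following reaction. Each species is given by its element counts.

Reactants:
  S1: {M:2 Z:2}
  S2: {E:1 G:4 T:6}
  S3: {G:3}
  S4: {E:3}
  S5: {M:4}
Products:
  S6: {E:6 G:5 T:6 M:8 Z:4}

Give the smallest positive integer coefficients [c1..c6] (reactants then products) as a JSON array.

Coefficients: [6, 3, 1, 5, 3, 3]

E: 6·0+3·1+1·0+5·3+3·0 = 18 | 3·6 = 18
G: 6·0+3·4+1·3+5·0+3·0 = 15 | 3·5 = 15
T: 6·0+3·6+1·0+5·0+3·0 = 18 | 3·6 = 18
M: 6·2+3·0+1·0+5·0+3·4 = 24 | 3·8 = 24
Z: 6·2+3·0+1·0+5·0+3·0 = 12 | 3·4 = 12
gcd(6,3,1,5,3,3) = 1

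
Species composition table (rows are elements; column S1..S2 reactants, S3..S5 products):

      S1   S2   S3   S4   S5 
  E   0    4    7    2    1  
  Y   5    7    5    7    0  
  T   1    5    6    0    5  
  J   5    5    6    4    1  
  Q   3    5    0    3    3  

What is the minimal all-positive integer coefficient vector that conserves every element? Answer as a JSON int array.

E: 1·0+6·4 = 24 | 1·7+6·2+5·1 = 24
Y: 1·5+6·7 = 47 | 1·5+6·7+5·0 = 47
T: 1·1+6·5 = 31 | 1·6+6·0+5·5 = 31
J: 1·5+6·5 = 35 | 1·6+6·4+5·1 = 35
Q: 1·3+6·5 = 33 | 1·0+6·3+5·3 = 33
gcd(1,6,1,6,5) = 1

Coefficients: [1, 6, 1, 6, 5]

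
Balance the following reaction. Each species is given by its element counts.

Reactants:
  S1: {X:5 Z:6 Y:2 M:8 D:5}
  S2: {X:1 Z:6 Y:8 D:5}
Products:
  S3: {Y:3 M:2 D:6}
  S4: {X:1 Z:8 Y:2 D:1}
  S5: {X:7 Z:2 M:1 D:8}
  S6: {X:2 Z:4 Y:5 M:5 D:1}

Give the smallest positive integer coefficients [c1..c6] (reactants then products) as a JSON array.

Coefficients: [5, 5, 4, 4, 2, 6]

X: 5·5+5·1 = 30 | 4·0+4·1+2·7+6·2 = 30
Z: 5·6+5·6 = 60 | 4·0+4·8+2·2+6·4 = 60
Y: 5·2+5·8 = 50 | 4·3+4·2+2·0+6·5 = 50
M: 5·8+5·0 = 40 | 4·2+4·0+2·1+6·5 = 40
D: 5·5+5·5 = 50 | 4·6+4·1+2·8+6·1 = 50
gcd(5,5,4,4,2,6) = 1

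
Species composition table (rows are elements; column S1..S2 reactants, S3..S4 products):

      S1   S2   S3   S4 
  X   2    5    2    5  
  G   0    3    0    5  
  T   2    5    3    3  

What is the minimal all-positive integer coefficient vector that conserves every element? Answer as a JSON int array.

Coefficients: [1, 5, 6, 3]

X: 1·2+5·5 = 27 | 6·2+3·5 = 27
G: 1·0+5·3 = 15 | 6·0+3·5 = 15
T: 1·2+5·5 = 27 | 6·3+3·3 = 27
gcd(1,5,6,3) = 1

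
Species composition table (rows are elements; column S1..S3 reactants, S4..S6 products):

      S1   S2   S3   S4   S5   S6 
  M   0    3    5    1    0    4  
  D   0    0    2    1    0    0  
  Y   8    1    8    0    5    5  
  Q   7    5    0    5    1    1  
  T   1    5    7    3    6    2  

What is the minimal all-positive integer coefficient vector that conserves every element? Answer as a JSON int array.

M: 2·0+5·3+3·5 = 30 | 6·1+3·0+6·4 = 30
D: 2·0+5·0+3·2 = 6 | 6·1+3·0+6·0 = 6
Y: 2·8+5·1+3·8 = 45 | 6·0+3·5+6·5 = 45
Q: 2·7+5·5+3·0 = 39 | 6·5+3·1+6·1 = 39
T: 2·1+5·5+3·7 = 48 | 6·3+3·6+6·2 = 48
gcd(2,5,3,6,3,6) = 1

Coefficients: [2, 5, 3, 6, 3, 6]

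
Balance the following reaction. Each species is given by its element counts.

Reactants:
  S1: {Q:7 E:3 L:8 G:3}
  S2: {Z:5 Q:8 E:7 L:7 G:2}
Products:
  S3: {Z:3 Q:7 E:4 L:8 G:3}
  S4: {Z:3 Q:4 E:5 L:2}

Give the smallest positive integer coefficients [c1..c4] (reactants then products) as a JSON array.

Coefficients: [1, 6, 5, 5]

Z: 1·0+6·5 = 30 | 5·3+5·3 = 30
Q: 1·7+6·8 = 55 | 5·7+5·4 = 55
E: 1·3+6·7 = 45 | 5·4+5·5 = 45
L: 1·8+6·7 = 50 | 5·8+5·2 = 50
G: 1·3+6·2 = 15 | 5·3+5·0 = 15
gcd(1,6,5,5) = 1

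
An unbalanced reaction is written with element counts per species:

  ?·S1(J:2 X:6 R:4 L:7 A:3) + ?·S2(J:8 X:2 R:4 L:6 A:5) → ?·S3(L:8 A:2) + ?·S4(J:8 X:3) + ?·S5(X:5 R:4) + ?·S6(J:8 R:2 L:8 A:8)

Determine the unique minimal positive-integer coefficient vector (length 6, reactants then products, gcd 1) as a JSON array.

Coefficients: [4, 2, 3, 1, 5, 2]

J: 4·2+2·8 = 24 | 3·0+1·8+5·0+2·8 = 24
X: 4·6+2·2 = 28 | 3·0+1·3+5·5+2·0 = 28
R: 4·4+2·4 = 24 | 3·0+1·0+5·4+2·2 = 24
L: 4·7+2·6 = 40 | 3·8+1·0+5·0+2·8 = 40
A: 4·3+2·5 = 22 | 3·2+1·0+5·0+2·8 = 22
gcd(4,2,3,1,5,2) = 1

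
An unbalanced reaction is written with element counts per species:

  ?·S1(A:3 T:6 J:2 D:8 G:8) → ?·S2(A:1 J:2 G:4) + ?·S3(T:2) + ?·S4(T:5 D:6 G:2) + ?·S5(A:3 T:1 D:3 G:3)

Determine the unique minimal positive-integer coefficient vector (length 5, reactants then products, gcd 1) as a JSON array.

Coefficients: [6, 6, 1, 6, 4]

A: 6·3 = 18 | 6·1+1·0+6·0+4·3 = 18
T: 6·6 = 36 | 6·0+1·2+6·5+4·1 = 36
J: 6·2 = 12 | 6·2+1·0+6·0+4·0 = 12
D: 6·8 = 48 | 6·0+1·0+6·6+4·3 = 48
G: 6·8 = 48 | 6·4+1·0+6·2+4·3 = 48
gcd(6,6,1,6,4) = 1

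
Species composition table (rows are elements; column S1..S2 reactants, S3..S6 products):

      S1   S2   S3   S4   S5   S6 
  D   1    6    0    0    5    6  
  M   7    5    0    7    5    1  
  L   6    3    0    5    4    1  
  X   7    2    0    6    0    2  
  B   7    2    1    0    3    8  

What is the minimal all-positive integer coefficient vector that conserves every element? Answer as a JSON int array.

D: 4·1+4·6 = 28 | 6·0+5·0+2·5+3·6 = 28
M: 4·7+4·5 = 48 | 6·0+5·7+2·5+3·1 = 48
L: 4·6+4·3 = 36 | 6·0+5·5+2·4+3·1 = 36
X: 4·7+4·2 = 36 | 6·0+5·6+2·0+3·2 = 36
B: 4·7+4·2 = 36 | 6·1+5·0+2·3+3·8 = 36
gcd(4,4,6,5,2,3) = 1

Coefficients: [4, 4, 6, 5, 2, 3]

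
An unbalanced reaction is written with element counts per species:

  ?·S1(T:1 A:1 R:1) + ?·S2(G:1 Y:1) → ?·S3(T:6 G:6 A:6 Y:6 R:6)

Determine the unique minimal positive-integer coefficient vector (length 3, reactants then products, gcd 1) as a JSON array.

T: 6·1+6·0 = 6 | 1·6 = 6
G: 6·0+6·1 = 6 | 1·6 = 6
A: 6·1+6·0 = 6 | 1·6 = 6
Y: 6·0+6·1 = 6 | 1·6 = 6
R: 6·1+6·0 = 6 | 1·6 = 6
gcd(6,6,1) = 1

Coefficients: [6, 6, 1]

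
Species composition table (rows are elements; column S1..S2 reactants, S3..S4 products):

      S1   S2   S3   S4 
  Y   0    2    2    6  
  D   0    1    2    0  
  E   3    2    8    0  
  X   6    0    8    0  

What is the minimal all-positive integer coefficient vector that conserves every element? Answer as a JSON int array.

Y: 4·0+6·2 = 12 | 3·2+1·6 = 12
D: 4·0+6·1 = 6 | 3·2+1·0 = 6
E: 4·3+6·2 = 24 | 3·8+1·0 = 24
X: 4·6+6·0 = 24 | 3·8+1·0 = 24
gcd(4,6,3,1) = 1

Coefficients: [4, 6, 3, 1]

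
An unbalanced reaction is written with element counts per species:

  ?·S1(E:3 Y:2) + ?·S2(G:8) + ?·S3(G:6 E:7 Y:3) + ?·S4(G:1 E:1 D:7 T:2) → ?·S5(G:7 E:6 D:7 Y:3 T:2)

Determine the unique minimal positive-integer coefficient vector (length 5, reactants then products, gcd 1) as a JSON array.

G: 6·0+3·8+1·6+5·1 = 35 | 5·7 = 35
E: 6·3+3·0+1·7+5·1 = 30 | 5·6 = 30
D: 6·0+3·0+1·0+5·7 = 35 | 5·7 = 35
Y: 6·2+3·0+1·3+5·0 = 15 | 5·3 = 15
T: 6·0+3·0+1·0+5·2 = 10 | 5·2 = 10
gcd(6,3,1,5,5) = 1

Coefficients: [6, 3, 1, 5, 5]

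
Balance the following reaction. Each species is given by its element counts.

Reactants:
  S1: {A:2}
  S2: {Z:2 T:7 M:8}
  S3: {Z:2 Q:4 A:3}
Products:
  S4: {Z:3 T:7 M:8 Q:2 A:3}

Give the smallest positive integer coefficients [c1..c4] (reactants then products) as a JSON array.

Coefficients: [3, 4, 2, 4]

Z: 3·0+4·2+2·2 = 12 | 4·3 = 12
T: 3·0+4·7+2·0 = 28 | 4·7 = 28
M: 3·0+4·8+2·0 = 32 | 4·8 = 32
Q: 3·0+4·0+2·4 = 8 | 4·2 = 8
A: 3·2+4·0+2·3 = 12 | 4·3 = 12
gcd(3,4,2,4) = 1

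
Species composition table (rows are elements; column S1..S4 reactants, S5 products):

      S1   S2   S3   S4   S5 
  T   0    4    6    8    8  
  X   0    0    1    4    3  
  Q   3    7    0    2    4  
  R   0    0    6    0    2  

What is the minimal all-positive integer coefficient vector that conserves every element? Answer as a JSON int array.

T: 3·0+1·4+2·6+4·8 = 48 | 6·8 = 48
X: 3·0+1·0+2·1+4·4 = 18 | 6·3 = 18
Q: 3·3+1·7+2·0+4·2 = 24 | 6·4 = 24
R: 3·0+1·0+2·6+4·0 = 12 | 6·2 = 12
gcd(3,1,2,4,6) = 1

Coefficients: [3, 1, 2, 4, 6]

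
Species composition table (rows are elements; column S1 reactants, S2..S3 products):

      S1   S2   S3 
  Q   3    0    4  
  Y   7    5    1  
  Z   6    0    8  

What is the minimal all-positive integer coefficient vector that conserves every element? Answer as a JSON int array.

Coefficients: [4, 5, 3]

Q: 4·3 = 12 | 5·0+3·4 = 12
Y: 4·7 = 28 | 5·5+3·1 = 28
Z: 4·6 = 24 | 5·0+3·8 = 24
gcd(4,5,3) = 1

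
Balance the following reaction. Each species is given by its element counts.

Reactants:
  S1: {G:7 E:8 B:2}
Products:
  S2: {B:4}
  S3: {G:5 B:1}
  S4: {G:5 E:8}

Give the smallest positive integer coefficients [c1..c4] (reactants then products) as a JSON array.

G: 5·7 = 35 | 2·0+2·5+5·5 = 35
E: 5·8 = 40 | 2·0+2·0+5·8 = 40
B: 5·2 = 10 | 2·4+2·1+5·0 = 10
gcd(5,2,2,5) = 1

Coefficients: [5, 2, 2, 5]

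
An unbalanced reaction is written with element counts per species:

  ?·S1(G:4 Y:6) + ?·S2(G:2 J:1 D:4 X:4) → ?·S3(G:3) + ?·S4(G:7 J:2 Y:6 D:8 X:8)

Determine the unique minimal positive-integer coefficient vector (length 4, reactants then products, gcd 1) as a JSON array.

G: 3·4+6·2 = 24 | 1·3+3·7 = 24
J: 3·0+6·1 = 6 | 1·0+3·2 = 6
Y: 3·6+6·0 = 18 | 1·0+3·6 = 18
D: 3·0+6·4 = 24 | 1·0+3·8 = 24
X: 3·0+6·4 = 24 | 1·0+3·8 = 24
gcd(3,6,1,3) = 1

Coefficients: [3, 6, 1, 3]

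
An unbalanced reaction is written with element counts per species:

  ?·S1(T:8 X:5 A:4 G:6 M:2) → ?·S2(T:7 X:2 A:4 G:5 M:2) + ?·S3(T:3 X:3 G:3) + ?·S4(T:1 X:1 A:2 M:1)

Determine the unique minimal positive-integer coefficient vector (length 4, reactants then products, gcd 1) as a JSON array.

T: 5·8 = 40 | 3·7+5·3+4·1 = 40
X: 5·5 = 25 | 3·2+5·3+4·1 = 25
A: 5·4 = 20 | 3·4+5·0+4·2 = 20
G: 5·6 = 30 | 3·5+5·3+4·0 = 30
M: 5·2 = 10 | 3·2+5·0+4·1 = 10
gcd(5,3,5,4) = 1

Coefficients: [5, 3, 5, 4]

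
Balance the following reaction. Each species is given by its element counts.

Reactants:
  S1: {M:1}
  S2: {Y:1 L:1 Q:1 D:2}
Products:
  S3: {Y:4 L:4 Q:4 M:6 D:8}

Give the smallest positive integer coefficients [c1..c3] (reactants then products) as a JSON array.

Y: 6·0+4·1 = 4 | 1·4 = 4
L: 6·0+4·1 = 4 | 1·4 = 4
Q: 6·0+4·1 = 4 | 1·4 = 4
M: 6·1+4·0 = 6 | 1·6 = 6
D: 6·0+4·2 = 8 | 1·8 = 8
gcd(6,4,1) = 1

Coefficients: [6, 4, 1]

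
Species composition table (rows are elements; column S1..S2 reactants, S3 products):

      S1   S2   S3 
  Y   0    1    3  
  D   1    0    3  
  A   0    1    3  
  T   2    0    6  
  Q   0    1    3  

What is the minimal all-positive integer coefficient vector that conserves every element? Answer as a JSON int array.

Coefficients: [3, 3, 1]

Y: 3·0+3·1 = 3 | 1·3 = 3
D: 3·1+3·0 = 3 | 1·3 = 3
A: 3·0+3·1 = 3 | 1·3 = 3
T: 3·2+3·0 = 6 | 1·6 = 6
Q: 3·0+3·1 = 3 | 1·3 = 3
gcd(3,3,1) = 1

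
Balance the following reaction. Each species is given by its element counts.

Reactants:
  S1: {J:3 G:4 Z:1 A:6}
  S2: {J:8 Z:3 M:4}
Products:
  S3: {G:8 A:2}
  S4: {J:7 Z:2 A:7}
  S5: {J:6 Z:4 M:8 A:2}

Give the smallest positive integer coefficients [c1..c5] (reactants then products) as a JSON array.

Coefficients: [6, 2, 3, 4, 1]

J: 6·3+2·8 = 34 | 3·0+4·7+1·6 = 34
G: 6·4+2·0 = 24 | 3·8+4·0+1·0 = 24
Z: 6·1+2·3 = 12 | 3·0+4·2+1·4 = 12
M: 6·0+2·4 = 8 | 3·0+4·0+1·8 = 8
A: 6·6+2·0 = 36 | 3·2+4·7+1·2 = 36
gcd(6,2,3,4,1) = 1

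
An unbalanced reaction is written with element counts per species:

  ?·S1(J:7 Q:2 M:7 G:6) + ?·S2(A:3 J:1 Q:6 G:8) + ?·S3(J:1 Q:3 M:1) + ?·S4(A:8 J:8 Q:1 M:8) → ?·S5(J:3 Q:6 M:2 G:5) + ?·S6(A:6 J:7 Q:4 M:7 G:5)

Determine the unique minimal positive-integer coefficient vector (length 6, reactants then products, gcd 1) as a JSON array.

A: 3·0+4·3+5·0+3·8 = 36 | 4·0+6·6 = 36
J: 3·7+4·1+5·1+3·8 = 54 | 4·3+6·7 = 54
Q: 3·2+4·6+5·3+3·1 = 48 | 4·6+6·4 = 48
M: 3·7+4·0+5·1+3·8 = 50 | 4·2+6·7 = 50
G: 3·6+4·8+5·0+3·0 = 50 | 4·5+6·5 = 50
gcd(3,4,5,3,4,6) = 1

Coefficients: [3, 4, 5, 3, 4, 6]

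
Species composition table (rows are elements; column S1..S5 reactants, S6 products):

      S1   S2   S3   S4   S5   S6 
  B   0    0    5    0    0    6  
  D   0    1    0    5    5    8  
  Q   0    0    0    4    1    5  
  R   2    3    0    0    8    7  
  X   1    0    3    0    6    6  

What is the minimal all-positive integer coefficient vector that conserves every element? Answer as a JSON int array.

Coefficients: [6, 5, 6, 6, 1, 5]

B: 6·0+5·0+6·5+6·0+1·0 = 30 | 5·6 = 30
D: 6·0+5·1+6·0+6·5+1·5 = 40 | 5·8 = 40
Q: 6·0+5·0+6·0+6·4+1·1 = 25 | 5·5 = 25
R: 6·2+5·3+6·0+6·0+1·8 = 35 | 5·7 = 35
X: 6·1+5·0+6·3+6·0+1·6 = 30 | 5·6 = 30
gcd(6,5,6,6,1,5) = 1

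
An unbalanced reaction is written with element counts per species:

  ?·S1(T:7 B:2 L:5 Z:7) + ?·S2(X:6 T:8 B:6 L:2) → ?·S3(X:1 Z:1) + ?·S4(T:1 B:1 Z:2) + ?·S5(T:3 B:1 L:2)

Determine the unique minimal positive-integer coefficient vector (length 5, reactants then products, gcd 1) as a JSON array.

Coefficients: [2, 1, 6, 4, 6]

X: 2·0+1·6 = 6 | 6·1+4·0+6·0 = 6
T: 2·7+1·8 = 22 | 6·0+4·1+6·3 = 22
B: 2·2+1·6 = 10 | 6·0+4·1+6·1 = 10
L: 2·5+1·2 = 12 | 6·0+4·0+6·2 = 12
Z: 2·7+1·0 = 14 | 6·1+4·2+6·0 = 14
gcd(2,1,6,4,6) = 1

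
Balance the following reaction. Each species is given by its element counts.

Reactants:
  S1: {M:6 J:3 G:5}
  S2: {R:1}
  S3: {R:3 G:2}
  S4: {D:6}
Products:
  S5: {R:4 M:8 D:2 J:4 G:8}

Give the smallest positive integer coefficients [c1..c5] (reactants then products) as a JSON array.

R: 4·0+6·1+2·3+1·0 = 12 | 3·4 = 12
M: 4·6+6·0+2·0+1·0 = 24 | 3·8 = 24
D: 4·0+6·0+2·0+1·6 = 6 | 3·2 = 6
J: 4·3+6·0+2·0+1·0 = 12 | 3·4 = 12
G: 4·5+6·0+2·2+1·0 = 24 | 3·8 = 24
gcd(4,6,2,1,3) = 1

Coefficients: [4, 6, 2, 1, 3]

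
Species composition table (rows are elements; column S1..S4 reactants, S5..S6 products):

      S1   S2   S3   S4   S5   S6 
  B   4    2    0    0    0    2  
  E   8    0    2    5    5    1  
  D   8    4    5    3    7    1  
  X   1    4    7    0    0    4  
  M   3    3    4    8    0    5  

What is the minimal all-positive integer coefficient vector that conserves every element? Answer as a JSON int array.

Coefficients: [2, 1, 2, 1, 4, 5]

B: 2·4+1·2+2·0+1·0 = 10 | 4·0+5·2 = 10
E: 2·8+1·0+2·2+1·5 = 25 | 4·5+5·1 = 25
D: 2·8+1·4+2·5+1·3 = 33 | 4·7+5·1 = 33
X: 2·1+1·4+2·7+1·0 = 20 | 4·0+5·4 = 20
M: 2·3+1·3+2·4+1·8 = 25 | 4·0+5·5 = 25
gcd(2,1,2,1,4,5) = 1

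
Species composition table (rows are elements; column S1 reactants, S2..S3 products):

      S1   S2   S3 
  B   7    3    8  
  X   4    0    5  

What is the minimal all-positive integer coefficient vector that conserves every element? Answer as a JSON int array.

B: 5·7 = 35 | 1·3+4·8 = 35
X: 5·4 = 20 | 1·0+4·5 = 20
gcd(5,1,4) = 1

Coefficients: [5, 1, 4]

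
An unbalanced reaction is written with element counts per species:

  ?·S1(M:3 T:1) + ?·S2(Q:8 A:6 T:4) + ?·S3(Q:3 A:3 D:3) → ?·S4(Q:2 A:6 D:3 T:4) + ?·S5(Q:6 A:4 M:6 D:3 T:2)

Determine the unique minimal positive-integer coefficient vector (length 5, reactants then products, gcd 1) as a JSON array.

Coefficients: [6, 1, 4, 1, 3]

Q: 6·0+1·8+4·3 = 20 | 1·2+3·6 = 20
A: 6·0+1·6+4·3 = 18 | 1·6+3·4 = 18
M: 6·3+1·0+4·0 = 18 | 1·0+3·6 = 18
D: 6·0+1·0+4·3 = 12 | 1·3+3·3 = 12
T: 6·1+1·4+4·0 = 10 | 1·4+3·2 = 10
gcd(6,1,4,1,3) = 1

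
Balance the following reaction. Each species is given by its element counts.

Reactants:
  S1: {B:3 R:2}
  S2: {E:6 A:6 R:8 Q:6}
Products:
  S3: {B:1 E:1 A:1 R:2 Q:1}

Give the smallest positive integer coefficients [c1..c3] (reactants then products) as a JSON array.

Coefficients: [2, 1, 6]

B: 2·3+1·0 = 6 | 6·1 = 6
E: 2·0+1·6 = 6 | 6·1 = 6
A: 2·0+1·6 = 6 | 6·1 = 6
R: 2·2+1·8 = 12 | 6·2 = 12
Q: 2·0+1·6 = 6 | 6·1 = 6
gcd(2,1,6) = 1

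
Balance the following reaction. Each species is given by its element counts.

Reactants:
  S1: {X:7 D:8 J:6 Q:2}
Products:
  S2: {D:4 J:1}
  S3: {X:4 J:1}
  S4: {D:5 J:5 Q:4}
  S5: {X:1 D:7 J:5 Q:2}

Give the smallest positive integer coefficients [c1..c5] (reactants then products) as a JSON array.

Coefficients: [3, 3, 5, 1, 1]

X: 3·7 = 21 | 3·0+5·4+1·0+1·1 = 21
D: 3·8 = 24 | 3·4+5·0+1·5+1·7 = 24
J: 3·6 = 18 | 3·1+5·1+1·5+1·5 = 18
Q: 3·2 = 6 | 3·0+5·0+1·4+1·2 = 6
gcd(3,3,5,1,1) = 1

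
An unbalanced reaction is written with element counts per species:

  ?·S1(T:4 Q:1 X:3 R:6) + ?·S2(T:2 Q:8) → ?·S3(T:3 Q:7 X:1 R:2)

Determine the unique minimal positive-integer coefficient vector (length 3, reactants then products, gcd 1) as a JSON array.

T: 2·4+5·2 = 18 | 6·3 = 18
Q: 2·1+5·8 = 42 | 6·7 = 42
X: 2·3+5·0 = 6 | 6·1 = 6
R: 2·6+5·0 = 12 | 6·2 = 12
gcd(2,5,6) = 1

Coefficients: [2, 5, 6]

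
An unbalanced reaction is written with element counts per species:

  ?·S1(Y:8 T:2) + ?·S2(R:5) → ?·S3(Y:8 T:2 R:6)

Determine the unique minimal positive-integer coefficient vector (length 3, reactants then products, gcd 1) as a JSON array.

Coefficients: [5, 6, 5]

Y: 5·8+6·0 = 40 | 5·8 = 40
T: 5·2+6·0 = 10 | 5·2 = 10
R: 5·0+6·5 = 30 | 5·6 = 30
gcd(5,6,5) = 1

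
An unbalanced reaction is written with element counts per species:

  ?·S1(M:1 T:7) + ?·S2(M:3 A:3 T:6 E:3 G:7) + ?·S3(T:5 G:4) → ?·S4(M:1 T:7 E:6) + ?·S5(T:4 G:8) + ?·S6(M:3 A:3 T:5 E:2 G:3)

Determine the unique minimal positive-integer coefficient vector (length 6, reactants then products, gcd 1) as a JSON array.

Coefficients: [1, 6, 2, 1, 4, 6]

M: 1·1+6·3+2·0 = 19 | 1·1+4·0+6·3 = 19
A: 1·0+6·3+2·0 = 18 | 1·0+4·0+6·3 = 18
T: 1·7+6·6+2·5 = 53 | 1·7+4·4+6·5 = 53
E: 1·0+6·3+2·0 = 18 | 1·6+4·0+6·2 = 18
G: 1·0+6·7+2·4 = 50 | 1·0+4·8+6·3 = 50
gcd(1,6,2,1,4,6) = 1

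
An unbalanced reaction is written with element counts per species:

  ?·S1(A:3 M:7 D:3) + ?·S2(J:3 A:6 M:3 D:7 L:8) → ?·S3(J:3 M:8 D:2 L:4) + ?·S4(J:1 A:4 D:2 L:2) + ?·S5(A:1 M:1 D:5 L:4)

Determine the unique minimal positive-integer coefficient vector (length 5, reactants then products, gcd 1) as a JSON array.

Coefficients: [1, 4, 2, 6, 3]

J: 1·0+4·3 = 12 | 2·3+6·1+3·0 = 12
A: 1·3+4·6 = 27 | 2·0+6·4+3·1 = 27
M: 1·7+4·3 = 19 | 2·8+6·0+3·1 = 19
D: 1·3+4·7 = 31 | 2·2+6·2+3·5 = 31
L: 1·0+4·8 = 32 | 2·4+6·2+3·4 = 32
gcd(1,4,2,6,3) = 1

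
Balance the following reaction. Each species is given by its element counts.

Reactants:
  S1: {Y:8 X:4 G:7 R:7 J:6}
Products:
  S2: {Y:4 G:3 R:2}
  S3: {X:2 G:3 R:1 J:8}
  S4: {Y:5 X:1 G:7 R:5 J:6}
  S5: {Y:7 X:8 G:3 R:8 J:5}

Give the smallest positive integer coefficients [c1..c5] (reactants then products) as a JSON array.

Coefficients: [5, 4, 1, 2, 2]

Y: 5·8 = 40 | 4·4+1·0+2·5+2·7 = 40
X: 5·4 = 20 | 4·0+1·2+2·1+2·8 = 20
G: 5·7 = 35 | 4·3+1·3+2·7+2·3 = 35
R: 5·7 = 35 | 4·2+1·1+2·5+2·8 = 35
J: 5·6 = 30 | 4·0+1·8+2·6+2·5 = 30
gcd(5,4,1,2,2) = 1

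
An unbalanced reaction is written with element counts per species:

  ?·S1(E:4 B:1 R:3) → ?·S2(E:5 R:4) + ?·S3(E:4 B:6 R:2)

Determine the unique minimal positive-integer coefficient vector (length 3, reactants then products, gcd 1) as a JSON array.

Coefficients: [6, 4, 1]

E: 6·4 = 24 | 4·5+1·4 = 24
B: 6·1 = 6 | 4·0+1·6 = 6
R: 6·3 = 18 | 4·4+1·2 = 18
gcd(6,4,1) = 1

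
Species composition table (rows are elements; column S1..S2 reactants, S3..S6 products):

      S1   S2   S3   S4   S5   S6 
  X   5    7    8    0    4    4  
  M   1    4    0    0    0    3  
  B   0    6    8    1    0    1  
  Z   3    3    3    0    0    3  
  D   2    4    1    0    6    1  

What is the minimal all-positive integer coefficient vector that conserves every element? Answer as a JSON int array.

Coefficients: [3, 3, 1, 5, 2, 5]

X: 3·5+3·7 = 36 | 1·8+5·0+2·4+5·4 = 36
M: 3·1+3·4 = 15 | 1·0+5·0+2·0+5·3 = 15
B: 3·0+3·6 = 18 | 1·8+5·1+2·0+5·1 = 18
Z: 3·3+3·3 = 18 | 1·3+5·0+2·0+5·3 = 18
D: 3·2+3·4 = 18 | 1·1+5·0+2·6+5·1 = 18
gcd(3,3,1,5,2,5) = 1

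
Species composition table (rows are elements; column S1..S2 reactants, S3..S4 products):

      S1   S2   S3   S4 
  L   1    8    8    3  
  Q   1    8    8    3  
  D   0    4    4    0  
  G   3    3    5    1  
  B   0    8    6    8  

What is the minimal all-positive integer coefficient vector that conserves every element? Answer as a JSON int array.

Coefficients: [3, 4, 4, 1]

L: 3·1+4·8 = 35 | 4·8+1·3 = 35
Q: 3·1+4·8 = 35 | 4·8+1·3 = 35
D: 3·0+4·4 = 16 | 4·4+1·0 = 16
G: 3·3+4·3 = 21 | 4·5+1·1 = 21
B: 3·0+4·8 = 32 | 4·6+1·8 = 32
gcd(3,4,4,1) = 1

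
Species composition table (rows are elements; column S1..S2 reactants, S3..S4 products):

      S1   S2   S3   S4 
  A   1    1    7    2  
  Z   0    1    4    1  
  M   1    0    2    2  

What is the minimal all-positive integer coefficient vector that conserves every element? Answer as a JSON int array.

A: 4·1+5·1 = 9 | 1·7+1·2 = 9
Z: 4·0+5·1 = 5 | 1·4+1·1 = 5
M: 4·1+5·0 = 4 | 1·2+1·2 = 4
gcd(4,5,1,1) = 1

Coefficients: [4, 5, 1, 1]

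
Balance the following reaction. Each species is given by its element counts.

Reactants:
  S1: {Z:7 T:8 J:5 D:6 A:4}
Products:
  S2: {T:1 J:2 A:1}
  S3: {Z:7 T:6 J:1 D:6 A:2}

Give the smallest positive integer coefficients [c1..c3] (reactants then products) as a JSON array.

Coefficients: [1, 2, 1]

Z: 1·7 = 7 | 2·0+1·7 = 7
T: 1·8 = 8 | 2·1+1·6 = 8
J: 1·5 = 5 | 2·2+1·1 = 5
D: 1·6 = 6 | 2·0+1·6 = 6
A: 1·4 = 4 | 2·1+1·2 = 4
gcd(1,2,1) = 1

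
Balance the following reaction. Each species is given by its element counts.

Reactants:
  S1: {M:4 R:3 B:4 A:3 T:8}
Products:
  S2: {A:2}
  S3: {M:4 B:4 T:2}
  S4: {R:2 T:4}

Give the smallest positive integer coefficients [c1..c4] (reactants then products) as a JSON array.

M: 2·4 = 8 | 3·0+2·4+3·0 = 8
R: 2·3 = 6 | 3·0+2·0+3·2 = 6
B: 2·4 = 8 | 3·0+2·4+3·0 = 8
A: 2·3 = 6 | 3·2+2·0+3·0 = 6
T: 2·8 = 16 | 3·0+2·2+3·4 = 16
gcd(2,3,2,3) = 1

Coefficients: [2, 3, 2, 3]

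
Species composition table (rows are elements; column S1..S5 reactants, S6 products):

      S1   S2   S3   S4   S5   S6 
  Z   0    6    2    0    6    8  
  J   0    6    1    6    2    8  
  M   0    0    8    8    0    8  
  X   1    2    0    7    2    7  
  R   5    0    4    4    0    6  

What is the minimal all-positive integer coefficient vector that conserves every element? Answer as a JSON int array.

Z: 2·0+2·6+2·2+3·0+4·6 = 40 | 5·8 = 40
J: 2·0+2·6+2·1+3·6+4·2 = 40 | 5·8 = 40
M: 2·0+2·0+2·8+3·8+4·0 = 40 | 5·8 = 40
X: 2·1+2·2+2·0+3·7+4·2 = 35 | 5·7 = 35
R: 2·5+2·0+2·4+3·4+4·0 = 30 | 5·6 = 30
gcd(2,2,2,3,4,5) = 1

Coefficients: [2, 2, 2, 3, 4, 5]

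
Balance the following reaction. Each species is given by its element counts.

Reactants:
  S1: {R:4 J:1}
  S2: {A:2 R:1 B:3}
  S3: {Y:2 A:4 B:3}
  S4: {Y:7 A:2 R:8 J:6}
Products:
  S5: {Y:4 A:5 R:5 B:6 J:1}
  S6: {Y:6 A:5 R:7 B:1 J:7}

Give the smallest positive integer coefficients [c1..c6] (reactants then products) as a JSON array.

Coefficients: [2, 6, 5, 4, 5, 3]

Y: 2·0+6·0+5·2+4·7 = 38 | 5·4+3·6 = 38
A: 2·0+6·2+5·4+4·2 = 40 | 5·5+3·5 = 40
R: 2·4+6·1+5·0+4·8 = 46 | 5·5+3·7 = 46
B: 2·0+6·3+5·3+4·0 = 33 | 5·6+3·1 = 33
J: 2·1+6·0+5·0+4·6 = 26 | 5·1+3·7 = 26
gcd(2,6,5,4,5,3) = 1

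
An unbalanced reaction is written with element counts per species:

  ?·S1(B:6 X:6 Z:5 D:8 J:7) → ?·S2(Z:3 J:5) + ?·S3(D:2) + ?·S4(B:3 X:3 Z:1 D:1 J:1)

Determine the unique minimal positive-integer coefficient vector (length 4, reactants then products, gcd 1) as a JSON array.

B: 1·6 = 6 | 1·0+3·0+2·3 = 6
X: 1·6 = 6 | 1·0+3·0+2·3 = 6
Z: 1·5 = 5 | 1·3+3·0+2·1 = 5
D: 1·8 = 8 | 1·0+3·2+2·1 = 8
J: 1·7 = 7 | 1·5+3·0+2·1 = 7
gcd(1,1,3,2) = 1

Coefficients: [1, 1, 3, 2]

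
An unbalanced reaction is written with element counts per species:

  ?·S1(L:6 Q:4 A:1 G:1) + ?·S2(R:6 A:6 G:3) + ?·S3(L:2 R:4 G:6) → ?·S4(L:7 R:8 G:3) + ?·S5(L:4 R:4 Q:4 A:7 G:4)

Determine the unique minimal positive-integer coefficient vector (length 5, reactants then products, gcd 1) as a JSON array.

L: 6·6+6·0+1·2 = 38 | 2·7+6·4 = 38
R: 6·0+6·6+1·4 = 40 | 2·8+6·4 = 40
Q: 6·4+6·0+1·0 = 24 | 2·0+6·4 = 24
A: 6·1+6·6+1·0 = 42 | 2·0+6·7 = 42
G: 6·1+6·3+1·6 = 30 | 2·3+6·4 = 30
gcd(6,6,1,2,6) = 1

Coefficients: [6, 6, 1, 2, 6]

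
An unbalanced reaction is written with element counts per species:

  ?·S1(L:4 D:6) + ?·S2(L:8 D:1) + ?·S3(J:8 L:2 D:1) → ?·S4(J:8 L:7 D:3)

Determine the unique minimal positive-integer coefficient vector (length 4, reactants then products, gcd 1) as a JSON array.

J: 1·0+2·0+4·8 = 32 | 4·8 = 32
L: 1·4+2·8+4·2 = 28 | 4·7 = 28
D: 1·6+2·1+4·1 = 12 | 4·3 = 12
gcd(1,2,4,4) = 1

Coefficients: [1, 2, 4, 4]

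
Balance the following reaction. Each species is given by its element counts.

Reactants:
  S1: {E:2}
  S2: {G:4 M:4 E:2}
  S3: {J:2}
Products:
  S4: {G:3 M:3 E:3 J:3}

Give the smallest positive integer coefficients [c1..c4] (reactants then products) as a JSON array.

G: 3·0+3·4+6·0 = 12 | 4·3 = 12
M: 3·0+3·4+6·0 = 12 | 4·3 = 12
E: 3·2+3·2+6·0 = 12 | 4·3 = 12
J: 3·0+3·0+6·2 = 12 | 4·3 = 12
gcd(3,3,6,4) = 1

Coefficients: [3, 3, 6, 4]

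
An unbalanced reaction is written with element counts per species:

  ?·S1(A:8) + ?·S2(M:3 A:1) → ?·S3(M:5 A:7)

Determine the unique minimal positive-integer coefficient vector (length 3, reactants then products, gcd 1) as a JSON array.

M: 2·0+5·3 = 15 | 3·5 = 15
A: 2·8+5·1 = 21 | 3·7 = 21
gcd(2,5,3) = 1

Coefficients: [2, 5, 3]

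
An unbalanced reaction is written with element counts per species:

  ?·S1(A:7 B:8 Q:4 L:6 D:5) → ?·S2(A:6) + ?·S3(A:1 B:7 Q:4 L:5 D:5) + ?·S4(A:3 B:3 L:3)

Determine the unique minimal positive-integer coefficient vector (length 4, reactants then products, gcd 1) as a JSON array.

Coefficients: [6, 5, 6, 2]

A: 6·7 = 42 | 5·6+6·1+2·3 = 42
B: 6·8 = 48 | 5·0+6·7+2·3 = 48
Q: 6·4 = 24 | 5·0+6·4+2·0 = 24
L: 6·6 = 36 | 5·0+6·5+2·3 = 36
D: 6·5 = 30 | 5·0+6·5+2·0 = 30
gcd(6,5,6,2) = 1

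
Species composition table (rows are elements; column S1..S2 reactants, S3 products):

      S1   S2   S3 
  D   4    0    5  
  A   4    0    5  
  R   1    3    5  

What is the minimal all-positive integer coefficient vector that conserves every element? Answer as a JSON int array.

D: 5·4+5·0 = 20 | 4·5 = 20
A: 5·4+5·0 = 20 | 4·5 = 20
R: 5·1+5·3 = 20 | 4·5 = 20
gcd(5,5,4) = 1

Coefficients: [5, 5, 4]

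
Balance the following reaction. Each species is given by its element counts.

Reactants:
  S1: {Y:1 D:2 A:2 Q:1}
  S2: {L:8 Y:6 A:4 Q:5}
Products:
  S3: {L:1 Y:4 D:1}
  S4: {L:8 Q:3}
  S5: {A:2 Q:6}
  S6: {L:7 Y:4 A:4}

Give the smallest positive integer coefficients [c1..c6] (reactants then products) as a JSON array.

Coefficients: [2, 5, 4, 1, 4, 4]

L: 2·0+5·8 = 40 | 4·1+1·8+4·0+4·7 = 40
Y: 2·1+5·6 = 32 | 4·4+1·0+4·0+4·4 = 32
D: 2·2+5·0 = 4 | 4·1+1·0+4·0+4·0 = 4
A: 2·2+5·4 = 24 | 4·0+1·0+4·2+4·4 = 24
Q: 2·1+5·5 = 27 | 4·0+1·3+4·6+4·0 = 27
gcd(2,5,4,1,4,4) = 1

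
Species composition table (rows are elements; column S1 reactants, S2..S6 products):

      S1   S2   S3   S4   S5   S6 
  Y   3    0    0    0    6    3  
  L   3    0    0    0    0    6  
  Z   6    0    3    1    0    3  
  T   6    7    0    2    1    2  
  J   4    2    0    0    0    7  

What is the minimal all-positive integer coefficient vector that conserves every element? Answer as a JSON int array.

Y: 4·3 = 12 | 1·0+4·0+6·0+1·6+2·3 = 12
L: 4·3 = 12 | 1·0+4·0+6·0+1·0+2·6 = 12
Z: 4·6 = 24 | 1·0+4·3+6·1+1·0+2·3 = 24
T: 4·6 = 24 | 1·7+4·0+6·2+1·1+2·2 = 24
J: 4·4 = 16 | 1·2+4·0+6·0+1·0+2·7 = 16
gcd(4,1,4,6,1,2) = 1

Coefficients: [4, 1, 4, 6, 1, 2]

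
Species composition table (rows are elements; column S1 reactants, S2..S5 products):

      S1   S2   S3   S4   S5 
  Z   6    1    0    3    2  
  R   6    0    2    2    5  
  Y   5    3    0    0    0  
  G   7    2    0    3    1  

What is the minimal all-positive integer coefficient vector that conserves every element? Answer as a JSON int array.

Coefficients: [3, 5, 1, 3, 2]

Z: 3·6 = 18 | 5·1+1·0+3·3+2·2 = 18
R: 3·6 = 18 | 5·0+1·2+3·2+2·5 = 18
Y: 3·5 = 15 | 5·3+1·0+3·0+2·0 = 15
G: 3·7 = 21 | 5·2+1·0+3·3+2·1 = 21
gcd(3,5,1,3,2) = 1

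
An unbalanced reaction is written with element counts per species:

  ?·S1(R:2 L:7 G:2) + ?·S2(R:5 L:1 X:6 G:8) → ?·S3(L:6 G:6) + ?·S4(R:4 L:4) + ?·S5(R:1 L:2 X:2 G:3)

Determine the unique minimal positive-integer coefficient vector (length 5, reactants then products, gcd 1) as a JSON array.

Coefficients: [4, 2, 1, 3, 6]

R: 4·2+2·5 = 18 | 1·0+3·4+6·1 = 18
L: 4·7+2·1 = 30 | 1·6+3·4+6·2 = 30
X: 4·0+2·6 = 12 | 1·0+3·0+6·2 = 12
G: 4·2+2·8 = 24 | 1·6+3·0+6·3 = 24
gcd(4,2,1,3,6) = 1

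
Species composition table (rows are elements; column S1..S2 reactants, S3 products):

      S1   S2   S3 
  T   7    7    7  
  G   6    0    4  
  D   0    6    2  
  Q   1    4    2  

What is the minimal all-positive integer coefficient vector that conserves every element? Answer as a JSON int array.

Coefficients: [2, 1, 3]

T: 2·7+1·7 = 21 | 3·7 = 21
G: 2·6+1·0 = 12 | 3·4 = 12
D: 2·0+1·6 = 6 | 3·2 = 6
Q: 2·1+1·4 = 6 | 3·2 = 6
gcd(2,1,3) = 1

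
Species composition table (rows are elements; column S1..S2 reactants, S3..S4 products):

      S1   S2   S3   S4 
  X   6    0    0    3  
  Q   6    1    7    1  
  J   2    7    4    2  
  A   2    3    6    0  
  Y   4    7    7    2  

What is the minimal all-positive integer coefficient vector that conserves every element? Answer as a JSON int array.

Coefficients: [3, 2, 2, 6]

X: 3·6+2·0 = 18 | 2·0+6·3 = 18
Q: 3·6+2·1 = 20 | 2·7+6·1 = 20
J: 3·2+2·7 = 20 | 2·4+6·2 = 20
A: 3·2+2·3 = 12 | 2·6+6·0 = 12
Y: 3·4+2·7 = 26 | 2·7+6·2 = 26
gcd(3,2,2,6) = 1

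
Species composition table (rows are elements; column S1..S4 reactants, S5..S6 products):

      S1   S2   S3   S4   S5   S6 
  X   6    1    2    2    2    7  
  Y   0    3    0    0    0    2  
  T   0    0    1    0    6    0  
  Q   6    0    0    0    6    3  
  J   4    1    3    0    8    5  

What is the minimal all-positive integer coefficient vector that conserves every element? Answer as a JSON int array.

X: 4·6+4·1+6·2+2·2 = 44 | 1·2+6·7 = 44
Y: 4·0+4·3+6·0+2·0 = 12 | 1·0+6·2 = 12
T: 4·0+4·0+6·1+2·0 = 6 | 1·6+6·0 = 6
Q: 4·6+4·0+6·0+2·0 = 24 | 1·6+6·3 = 24
J: 4·4+4·1+6·3+2·0 = 38 | 1·8+6·5 = 38
gcd(4,4,6,2,1,6) = 1

Coefficients: [4, 4, 6, 2, 1, 6]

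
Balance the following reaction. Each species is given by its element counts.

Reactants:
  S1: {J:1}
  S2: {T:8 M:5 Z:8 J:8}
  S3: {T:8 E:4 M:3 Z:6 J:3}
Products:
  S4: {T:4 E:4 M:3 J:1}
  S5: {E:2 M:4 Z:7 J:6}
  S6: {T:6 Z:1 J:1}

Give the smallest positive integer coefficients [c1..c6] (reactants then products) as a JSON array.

T: 6·0+2·8+3·8 = 40 | 1·4+4·0+6·6 = 40
E: 6·0+2·0+3·4 = 12 | 1·4+4·2+6·0 = 12
M: 6·0+2·5+3·3 = 19 | 1·3+4·4+6·0 = 19
Z: 6·0+2·8+3·6 = 34 | 1·0+4·7+6·1 = 34
J: 6·1+2·8+3·3 = 31 | 1·1+4·6+6·1 = 31
gcd(6,2,3,1,4,6) = 1

Coefficients: [6, 2, 3, 1, 4, 6]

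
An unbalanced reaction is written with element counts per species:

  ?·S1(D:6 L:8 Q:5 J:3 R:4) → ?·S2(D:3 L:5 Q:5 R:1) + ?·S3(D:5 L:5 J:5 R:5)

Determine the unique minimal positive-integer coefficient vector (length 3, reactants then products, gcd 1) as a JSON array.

D: 5·6 = 30 | 5·3+3·5 = 30
L: 5·8 = 40 | 5·5+3·5 = 40
Q: 5·5 = 25 | 5·5+3·0 = 25
J: 5·3 = 15 | 5·0+3·5 = 15
R: 5·4 = 20 | 5·1+3·5 = 20
gcd(5,5,3) = 1

Coefficients: [5, 5, 3]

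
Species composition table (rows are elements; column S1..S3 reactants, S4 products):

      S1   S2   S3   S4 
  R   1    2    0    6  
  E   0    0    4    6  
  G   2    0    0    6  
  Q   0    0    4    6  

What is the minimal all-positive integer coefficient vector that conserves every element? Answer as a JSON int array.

R: 6·1+3·2+3·0 = 12 | 2·6 = 12
E: 6·0+3·0+3·4 = 12 | 2·6 = 12
G: 6·2+3·0+3·0 = 12 | 2·6 = 12
Q: 6·0+3·0+3·4 = 12 | 2·6 = 12
gcd(6,3,3,2) = 1

Coefficients: [6, 3, 3, 2]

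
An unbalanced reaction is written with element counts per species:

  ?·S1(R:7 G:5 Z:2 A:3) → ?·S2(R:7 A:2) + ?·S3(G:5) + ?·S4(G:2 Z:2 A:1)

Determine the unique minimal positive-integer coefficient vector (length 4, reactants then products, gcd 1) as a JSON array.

R: 5·7 = 35 | 5·7+3·0+5·0 = 35
G: 5·5 = 25 | 5·0+3·5+5·2 = 25
Z: 5·2 = 10 | 5·0+3·0+5·2 = 10
A: 5·3 = 15 | 5·2+3·0+5·1 = 15
gcd(5,5,3,5) = 1

Coefficients: [5, 5, 3, 5]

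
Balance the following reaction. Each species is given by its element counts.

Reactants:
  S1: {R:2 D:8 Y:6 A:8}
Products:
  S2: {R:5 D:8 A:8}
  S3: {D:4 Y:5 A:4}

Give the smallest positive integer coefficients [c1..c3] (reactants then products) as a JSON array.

Coefficients: [5, 2, 6]

R: 5·2 = 10 | 2·5+6·0 = 10
D: 5·8 = 40 | 2·8+6·4 = 40
Y: 5·6 = 30 | 2·0+6·5 = 30
A: 5·8 = 40 | 2·8+6·4 = 40
gcd(5,2,6) = 1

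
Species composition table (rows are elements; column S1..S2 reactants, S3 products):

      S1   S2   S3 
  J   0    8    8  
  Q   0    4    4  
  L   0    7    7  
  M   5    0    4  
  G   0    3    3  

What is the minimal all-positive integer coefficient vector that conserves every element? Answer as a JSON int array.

J: 4·0+5·8 = 40 | 5·8 = 40
Q: 4·0+5·4 = 20 | 5·4 = 20
L: 4·0+5·7 = 35 | 5·7 = 35
M: 4·5+5·0 = 20 | 5·4 = 20
G: 4·0+5·3 = 15 | 5·3 = 15
gcd(4,5,5) = 1

Coefficients: [4, 5, 5]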